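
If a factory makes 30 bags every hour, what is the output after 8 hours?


Production rate: 30 bags per hour
Time: 8 hours
Total: 30 x 8 = 240 bags

240 bags


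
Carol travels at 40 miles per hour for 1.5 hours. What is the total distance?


Use the formula: distance = speed x time
Speed = 40 mph, Time = 1.5 hours
40 x 1.5 = 60 miles

60 miles


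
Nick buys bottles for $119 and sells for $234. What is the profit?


Selling price = $234
Cost price = $119
Profit = selling price - cost price:
Profit = $234 - $119 = $115

$115


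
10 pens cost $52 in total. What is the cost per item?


Total cost: $52
Number of items: 10
Unit price: $52 / 10 = $5.20

$5.20


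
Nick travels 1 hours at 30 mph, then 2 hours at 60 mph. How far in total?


Leg 1 distance:
30 x 1 = 30 miles
Leg 2 distance:
60 x 2 = 120 miles
Total distance:
30 + 120 = 150 miles

150 miles


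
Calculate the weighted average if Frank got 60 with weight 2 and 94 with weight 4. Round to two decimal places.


Weighted sum:
2 x 60 + 4 x 94 = 496
Total weight:
2 + 4 = 6
Weighted average:
496 / 6 = 82.6666... ≈ 82.67

82.67


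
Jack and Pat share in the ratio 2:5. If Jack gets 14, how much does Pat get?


Find the multiplier:
14 / 2 = 7
Apply to Pat's share:
5 x 7 = 35

35


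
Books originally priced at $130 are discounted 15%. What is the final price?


Calculate the discount amount:
15% of $130 = $19.50
Subtract from original:
$130 - $19.50 = $110.50

$110.50


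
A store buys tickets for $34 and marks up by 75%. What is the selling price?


Calculate the markup amount:
75% of $34 = $25.50
Add to cost:
$34 + $25.50 = $59.50

$59.50


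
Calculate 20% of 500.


Convert percentage to decimal:
20% = 0.2
Multiply:
500 x 0.2 = 100

100


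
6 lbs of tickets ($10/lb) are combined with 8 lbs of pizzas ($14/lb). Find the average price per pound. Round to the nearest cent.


Cost of tickets:
6 x $10 = $60
Cost of pizzas:
8 x $14 = $112
Total cost: $60 + $112 = $172
Total weight: 14 lbs
Average: $172 / 14 = $12.2857... ≈ $12.29/lb

$12.29/lb


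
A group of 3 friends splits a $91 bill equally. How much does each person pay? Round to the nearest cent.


Total bill: $91
Number of people: 3
Each pays: $91 / 3 = $30.3333... ≈ $30.33

$30.33


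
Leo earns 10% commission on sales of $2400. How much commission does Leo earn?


Convert rate to decimal:
10% = 0.1
Multiply by sales:
$2400 x 0.1 = $240

$240


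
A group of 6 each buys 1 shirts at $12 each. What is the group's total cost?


Cost per person:
1 x $12 = $12
Group total:
6 x $12 = $72

$72


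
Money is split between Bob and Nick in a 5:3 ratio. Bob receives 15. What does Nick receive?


Find the multiplier:
15 / 5 = 3
Apply to Nick's share:
3 x 3 = 9

9


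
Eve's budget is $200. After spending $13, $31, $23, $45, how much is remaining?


Add up expenses:
$13 + $31 + $23 + $45 = $112
Subtract from budget:
$200 - $112 = $88

$88


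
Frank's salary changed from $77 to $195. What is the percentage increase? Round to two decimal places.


Find the absolute change:
|195 - 77| = 118
Divide by original and multiply by 100:
118 / 77 x 100 = 153.2467...% ≈ 153.25%

153.25%


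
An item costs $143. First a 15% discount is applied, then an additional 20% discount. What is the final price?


First discount:
15% of $143 = $21.45
Price after first discount:
$143 - $21.45 = $121.55
Second discount:
20% of $121.55 = $24.31
Final price:
$121.55 - $24.31 = $97.24

$97.24


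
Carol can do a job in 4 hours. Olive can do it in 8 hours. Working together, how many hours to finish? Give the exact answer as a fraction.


Carol's rate: 1/4 of the job per hour
Olive's rate: 1/8 of the job per hour
Combined rate: 1/4 + 1/8 = 3/8 per hour
Time = 1 / (3/8) = 8/3 hours (≈ 2.67 hours)

8/3 hours


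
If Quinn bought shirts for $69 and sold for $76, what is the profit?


Selling price = $76
Cost price = $69
Profit = selling price - cost price:
Profit = $76 - $69 = $7

$7


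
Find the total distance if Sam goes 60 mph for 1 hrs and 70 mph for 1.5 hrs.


Leg 1 distance:
60 x 1 = 60 miles
Leg 2 distance:
70 x 1.5 = 105 miles
Total distance:
60 + 105 = 165 miles

165 miles


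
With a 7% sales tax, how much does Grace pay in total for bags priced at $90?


Calculate the tax:
7% of $90 = $6.30
Add tax to price:
$90 + $6.30 = $96.30

$96.30


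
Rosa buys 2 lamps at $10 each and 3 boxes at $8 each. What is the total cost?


Cost of lamps:
2 x $10 = $20
Cost of boxes:
3 x $8 = $24
Add both:
$20 + $24 = $44

$44


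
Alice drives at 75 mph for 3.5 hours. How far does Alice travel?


Use the formula: distance = speed x time
Speed = 75 mph, Time = 3.5 hours
75 x 3.5 = 262.5 miles

262.5 miles


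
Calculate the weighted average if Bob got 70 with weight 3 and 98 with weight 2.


Weighted sum:
3 x 70 + 2 x 98 = 406
Total weight:
3 + 2 = 5
Weighted average:
406 / 5 = 81.2

81.2


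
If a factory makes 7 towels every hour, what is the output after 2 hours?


Production rate: 7 towels per hour
Time: 2 hours
Total: 7 x 2 = 14 towels

14 towels


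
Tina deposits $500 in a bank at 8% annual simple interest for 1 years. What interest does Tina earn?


Use the formula I = P x R x T / 100
P x R x T = 500 x 8 x 1 = 4000
I = 4000 / 100 = $40

$40


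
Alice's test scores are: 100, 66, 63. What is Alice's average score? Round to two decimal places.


Add the scores:
100 + 66 + 63 = 229
Divide by the number of tests:
229 / 3 = 76.3333... ≈ 76.33

76.33


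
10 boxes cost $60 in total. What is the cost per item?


Total cost: $60
Number of items: 10
Unit price: $60 / 10 = $6

$6


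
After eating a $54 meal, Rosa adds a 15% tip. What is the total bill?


Calculate the tip:
15% of $54 = $8.10
Add tip to meal cost:
$54 + $8.10 = $62.10

$62.10


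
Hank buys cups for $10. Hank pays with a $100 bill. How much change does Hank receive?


Start with the amount paid:
$100
Subtract the price:
$100 - $10 = $90

$90


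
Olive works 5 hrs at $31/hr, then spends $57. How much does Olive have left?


Calculate earnings:
5 x $31 = $155
Subtract spending:
$155 - $57 = $98

$98


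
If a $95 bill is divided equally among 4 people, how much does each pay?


Total bill: $95
Number of people: 4
Each pays: $95 / 4 = $23.75

$23.75


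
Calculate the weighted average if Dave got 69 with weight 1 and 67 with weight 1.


Weighted sum:
1 x 69 + 1 x 67 = 136
Total weight:
1 + 1 = 2
Weighted average:
136 / 2 = 68

68


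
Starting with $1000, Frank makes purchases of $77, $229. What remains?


Add up expenses:
$77 + $229 = $306
Subtract from budget:
$1000 - $306 = $694

$694


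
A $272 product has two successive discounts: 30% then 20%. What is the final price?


First discount:
30% of $272 = $81.60
Price after first discount:
$272 - $81.60 = $190.40
Second discount:
20% of $190.40 = $38.08
Final price:
$190.40 - $38.08 = $152.32

$152.32


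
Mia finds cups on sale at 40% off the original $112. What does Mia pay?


Calculate the discount amount:
40% of $112 = $44.80
Subtract from original:
$112 - $44.80 = $67.20

$67.20


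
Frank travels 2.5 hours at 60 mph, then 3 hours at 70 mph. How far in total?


Leg 1 distance:
60 x 2.5 = 150 miles
Leg 2 distance:
70 x 3 = 210 miles
Total distance:
150 + 210 = 360 miles

360 miles


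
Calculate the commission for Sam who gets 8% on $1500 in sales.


Convert rate to decimal:
8% = 0.08
Multiply by sales:
$1500 x 0.08 = $120

$120


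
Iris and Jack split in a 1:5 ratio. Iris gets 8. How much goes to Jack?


Find the multiplier:
8 / 1 = 8
Apply to Jack's share:
5 x 8 = 40

40


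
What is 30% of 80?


Convert percentage to decimal:
30% = 0.3
Multiply:
80 x 0.3 = 24

24


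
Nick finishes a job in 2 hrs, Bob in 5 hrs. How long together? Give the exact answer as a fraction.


Nick's rate: 1/2 of the job per hour
Bob's rate: 1/5 of the job per hour
Combined rate: 1/2 + 1/5 = 7/10 per hour
Time = 1 / (7/10) = 10/7 hours (≈ 1.43 hours)

10/7 hours


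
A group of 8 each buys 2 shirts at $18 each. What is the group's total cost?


Cost per person:
2 x $18 = $36
Group total:
8 x $36 = $288

$288


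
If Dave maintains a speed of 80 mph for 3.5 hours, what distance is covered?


Use the formula: distance = speed x time
Speed = 80 mph, Time = 3.5 hours
80 x 3.5 = 280 miles

280 miles


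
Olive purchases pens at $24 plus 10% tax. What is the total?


Calculate the tax:
10% of $24 = $2.40
Add tax to price:
$24 + $2.40 = $26.40

$26.40


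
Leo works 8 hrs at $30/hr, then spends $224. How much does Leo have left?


Calculate earnings:
8 x $30 = $240
Subtract spending:
$240 - $224 = $16

$16


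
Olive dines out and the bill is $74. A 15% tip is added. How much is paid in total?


Calculate the tip:
15% of $74 = $11.10
Add tip to meal cost:
$74 + $11.10 = $85.10

$85.10


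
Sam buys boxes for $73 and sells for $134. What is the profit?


Selling price = $134
Cost price = $73
Profit = selling price - cost price:
Profit = $134 - $73 = $61

$61


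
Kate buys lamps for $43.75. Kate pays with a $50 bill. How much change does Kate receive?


Start with the amount paid:
$50
Subtract the price:
$50 - $43.75 = $6.25

$6.25


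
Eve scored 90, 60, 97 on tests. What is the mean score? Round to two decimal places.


Add the scores:
90 + 60 + 97 = 247
Divide by the number of tests:
247 / 3 = 82.3333... ≈ 82.33

82.33


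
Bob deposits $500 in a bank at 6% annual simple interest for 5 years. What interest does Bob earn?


Use the formula I = P x R x T / 100
P x R x T = 500 x 6 x 5 = 15000
I = 15000 / 100 = $150

$150


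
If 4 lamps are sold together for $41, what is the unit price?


Total cost: $41
Number of items: 4
Unit price: $41 / 4 = $10.25

$10.25


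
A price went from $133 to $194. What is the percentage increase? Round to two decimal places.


Find the absolute change:
|194 - 133| = 61
Divide by original and multiply by 100:
61 / 133 x 100 = 45.8646...% ≈ 45.86%

45.86%


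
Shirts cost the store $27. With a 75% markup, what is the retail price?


Calculate the markup amount:
75% of $27 = $20.25
Add to cost:
$27 + $20.25 = $47.25

$47.25


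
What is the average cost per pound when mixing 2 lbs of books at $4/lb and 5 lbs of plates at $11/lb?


Cost of books:
2 x $4 = $8
Cost of plates:
5 x $11 = $55
Total cost: $8 + $55 = $63
Total weight: 7 lbs
Average: $63 / 7 = $9/lb

$9/lb


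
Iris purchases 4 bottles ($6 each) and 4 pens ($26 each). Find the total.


Cost of bottles:
4 x $6 = $24
Cost of pens:
4 x $26 = $104
Add both:
$24 + $104 = $128

$128


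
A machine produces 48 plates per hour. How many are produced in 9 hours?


Production rate: 48 plates per hour
Time: 9 hours
Total: 48 x 9 = 432 plates

432 plates


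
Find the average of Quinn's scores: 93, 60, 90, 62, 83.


Add the scores:
93 + 60 + 90 + 62 + 83 = 388
Divide by the number of tests:
388 / 5 = 77.6

77.6


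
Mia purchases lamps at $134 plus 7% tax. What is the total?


Calculate the tax:
7% of $134 = $9.38
Add tax to price:
$134 + $9.38 = $143.38

$143.38


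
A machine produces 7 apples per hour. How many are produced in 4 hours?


Production rate: 7 apples per hour
Time: 4 hours
Total: 7 x 4 = 28 apples

28 apples


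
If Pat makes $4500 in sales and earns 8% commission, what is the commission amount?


Convert rate to decimal:
8% = 0.08
Multiply by sales:
$4500 x 0.08 = $360

$360


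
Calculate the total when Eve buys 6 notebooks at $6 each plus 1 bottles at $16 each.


Cost of notebooks:
6 x $6 = $36
Cost of bottles:
1 x $16 = $16
Add both:
$36 + $16 = $52

$52


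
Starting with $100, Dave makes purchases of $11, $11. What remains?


Add up expenses:
$11 + $11 = $22
Subtract from budget:
$100 - $22 = $78

$78


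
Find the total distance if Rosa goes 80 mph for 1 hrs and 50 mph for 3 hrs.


Leg 1 distance:
80 x 1 = 80 miles
Leg 2 distance:
50 x 3 = 150 miles
Total distance:
80 + 150 = 230 miles

230 miles


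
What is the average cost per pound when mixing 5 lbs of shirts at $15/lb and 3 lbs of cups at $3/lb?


Cost of shirts:
5 x $15 = $75
Cost of cups:
3 x $3 = $9
Total cost: $75 + $9 = $84
Total weight: 8 lbs
Average: $84 / 8 = $10.50/lb

$10.50/lb


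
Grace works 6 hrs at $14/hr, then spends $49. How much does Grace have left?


Calculate earnings:
6 x $14 = $84
Subtract spending:
$84 - $49 = $35

$35


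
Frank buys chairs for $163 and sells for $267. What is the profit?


Selling price = $267
Cost price = $163
Profit = selling price - cost price:
Profit = $267 - $163 = $104

$104


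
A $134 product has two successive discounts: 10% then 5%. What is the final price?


First discount:
10% of $134 = $13.40
Price after first discount:
$134 - $13.40 = $120.60
Second discount:
5% of $120.60 = $6.03
Final price:
$120.60 - $6.03 = $114.57

$114.57


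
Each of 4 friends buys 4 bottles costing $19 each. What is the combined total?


Cost per person:
4 x $19 = $76
Group total:
4 x $76 = $304

$304


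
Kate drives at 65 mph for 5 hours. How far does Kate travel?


Use the formula: distance = speed x time
Speed = 65 mph, Time = 5 hours
65 x 5 = 325 miles

325 miles


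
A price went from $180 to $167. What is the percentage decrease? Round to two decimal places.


Find the absolute change:
|167 - 180| = 13
Divide by original and multiply by 100:
13 / 180 x 100 = 7.2222...% ≈ 7.22%

7.22%


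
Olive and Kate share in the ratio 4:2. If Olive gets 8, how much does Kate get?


Find the multiplier:
8 / 4 = 2
Apply to Kate's share:
2 x 2 = 4

4


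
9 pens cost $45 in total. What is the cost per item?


Total cost: $45
Number of items: 9
Unit price: $45 / 9 = $5

$5


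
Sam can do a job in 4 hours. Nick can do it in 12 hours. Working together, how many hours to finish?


Sam's rate: 1/4 of the job per hour
Nick's rate: 1/12 of the job per hour
Combined rate: 1/4 + 1/12 = 1/3 per hour
Time = 1 / (1/3) = 3 hours

3 hours


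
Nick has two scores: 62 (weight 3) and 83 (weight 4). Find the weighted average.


Weighted sum:
3 x 62 + 4 x 83 = 518
Total weight:
3 + 4 = 7
Weighted average:
518 / 7 = 74

74


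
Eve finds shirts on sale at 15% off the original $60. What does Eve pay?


Calculate the discount amount:
15% of $60 = $9
Subtract from original:
$60 - $9 = $51

$51


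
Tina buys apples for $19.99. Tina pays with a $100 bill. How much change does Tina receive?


Start with the amount paid:
$100
Subtract the price:
$100 - $19.99 = $80.01

$80.01


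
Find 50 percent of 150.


Convert percentage to decimal:
50% = 0.5
Multiply:
150 x 0.5 = 75

75


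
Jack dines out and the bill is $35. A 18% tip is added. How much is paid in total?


Calculate the tip:
18% of $35 = $6.30
Add tip to meal cost:
$35 + $6.30 = $41.30

$41.30


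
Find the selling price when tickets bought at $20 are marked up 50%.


Calculate the markup amount:
50% of $20 = $10
Add to cost:
$20 + $10 = $30

$30


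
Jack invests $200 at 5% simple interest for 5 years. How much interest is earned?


Use the formula I = P x R x T / 100
P x R x T = 200 x 5 x 5 = 5000
I = 5000 / 100 = $50

$50


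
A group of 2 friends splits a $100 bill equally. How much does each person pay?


Total bill: $100
Number of people: 2
Each pays: $100 / 2 = $50

$50


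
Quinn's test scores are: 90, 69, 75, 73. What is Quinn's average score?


Add the scores:
90 + 69 + 75 + 73 = 307
Divide by the number of tests:
307 / 4 = 76.75

76.75


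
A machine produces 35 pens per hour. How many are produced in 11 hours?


Production rate: 35 pens per hour
Time: 11 hours
Total: 35 x 11 = 385 pens

385 pens


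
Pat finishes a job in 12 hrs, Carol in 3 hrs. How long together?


Pat's rate: 1/12 of the job per hour
Carol's rate: 1/3 of the job per hour
Combined rate: 1/12 + 1/3 = 5/12 per hour
Time = 1 / (5/12) = 12/5 = 2.4 hours

2.4 hours


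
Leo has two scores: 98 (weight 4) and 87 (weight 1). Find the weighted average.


Weighted sum:
4 x 98 + 1 x 87 = 479
Total weight:
4 + 1 = 5
Weighted average:
479 / 5 = 95.8

95.8


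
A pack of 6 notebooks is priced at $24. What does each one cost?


Total cost: $24
Number of items: 6
Unit price: $24 / 6 = $4

$4


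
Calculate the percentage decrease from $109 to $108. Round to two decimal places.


Find the absolute change:
|108 - 109| = 1
Divide by original and multiply by 100:
1 / 109 x 100 = 0.9174...% ≈ 0.92%

0.92%


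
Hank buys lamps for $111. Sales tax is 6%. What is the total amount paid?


Calculate the tax:
6% of $111 = $6.66
Add tax to price:
$111 + $6.66 = $117.66

$117.66


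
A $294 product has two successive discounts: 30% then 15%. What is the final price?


First discount:
30% of $294 = $88.20
Price after first discount:
$294 - $88.20 = $205.80
Second discount:
15% of $205.80 = $30.87
Final price:
$205.80 - $30.87 = $174.93

$174.93


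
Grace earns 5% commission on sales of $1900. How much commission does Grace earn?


Convert rate to decimal:
5% = 0.05
Multiply by sales:
$1900 x 0.05 = $95

$95


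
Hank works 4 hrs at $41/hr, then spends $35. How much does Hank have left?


Calculate earnings:
4 x $41 = $164
Subtract spending:
$164 - $35 = $129

$129


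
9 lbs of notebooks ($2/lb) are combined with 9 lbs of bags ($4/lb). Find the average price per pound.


Cost of notebooks:
9 x $2 = $18
Cost of bags:
9 x $4 = $36
Total cost: $18 + $36 = $54
Total weight: 18 lbs
Average: $54 / 18 = $3/lb

$3/lb


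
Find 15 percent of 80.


Convert percentage to decimal:
15% = 0.15
Multiply:
80 x 0.15 = 12

12


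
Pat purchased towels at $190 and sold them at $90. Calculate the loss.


Selling price = $90
Cost price = $190
Loss = cost price - selling price:
Loss = $190 - $90 = $100

$100


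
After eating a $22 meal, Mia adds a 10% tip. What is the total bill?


Calculate the tip:
10% of $22 = $2.20
Add tip to meal cost:
$22 + $2.20 = $24.20

$24.20


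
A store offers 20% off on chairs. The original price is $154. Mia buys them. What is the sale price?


Calculate the discount amount:
20% of $154 = $30.80
Subtract from original:
$154 - $30.80 = $123.20

$123.20


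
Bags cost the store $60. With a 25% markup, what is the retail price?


Calculate the markup amount:
25% of $60 = $15
Add to cost:
$60 + $15 = $75

$75


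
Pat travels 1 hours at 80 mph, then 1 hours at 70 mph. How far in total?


Leg 1 distance:
80 x 1 = 80 miles
Leg 2 distance:
70 x 1 = 70 miles
Total distance:
80 + 70 = 150 miles

150 miles


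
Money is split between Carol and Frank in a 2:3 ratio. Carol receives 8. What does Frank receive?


Find the multiplier:
8 / 2 = 4
Apply to Frank's share:
3 x 4 = 12

12


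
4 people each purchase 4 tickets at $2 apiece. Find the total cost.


Cost per person:
4 x $2 = $8
Group total:
4 x $8 = $32

$32


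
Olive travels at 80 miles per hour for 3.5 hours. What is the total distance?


Use the formula: distance = speed x time
Speed = 80 mph, Time = 3.5 hours
80 x 3.5 = 280 miles

280 miles


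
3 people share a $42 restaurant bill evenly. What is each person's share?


Total bill: $42
Number of people: 3
Each pays: $42 / 3 = $14

$14


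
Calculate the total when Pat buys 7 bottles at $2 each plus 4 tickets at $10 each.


Cost of bottles:
7 x $2 = $14
Cost of tickets:
4 x $10 = $40
Add both:
$14 + $40 = $54

$54


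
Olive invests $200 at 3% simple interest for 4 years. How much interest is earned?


Use the formula I = P x R x T / 100
P x R x T = 200 x 3 x 4 = 2400
I = 2400 / 100 = $24

$24


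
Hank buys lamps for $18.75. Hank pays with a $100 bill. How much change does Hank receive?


Start with the amount paid:
$100
Subtract the price:
$100 - $18.75 = $81.25

$81.25


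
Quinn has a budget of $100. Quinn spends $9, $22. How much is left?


Add up expenses:
$9 + $22 = $31
Subtract from budget:
$100 - $31 = $69

$69


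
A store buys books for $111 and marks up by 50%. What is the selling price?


Calculate the markup amount:
50% of $111 = $55.50
Add to cost:
$111 + $55.50 = $166.50

$166.50


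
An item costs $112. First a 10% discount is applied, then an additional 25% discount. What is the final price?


First discount:
10% of $112 = $11.20
Price after first discount:
$112 - $11.20 = $100.80
Second discount:
25% of $100.80 = $25.20
Final price:
$100.80 - $25.20 = $75.60

$75.60


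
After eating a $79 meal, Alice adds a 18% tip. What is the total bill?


Calculate the tip:
18% of $79 = $14.22
Add tip to meal cost:
$79 + $14.22 = $93.22

$93.22


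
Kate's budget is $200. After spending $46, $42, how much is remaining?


Add up expenses:
$46 + $42 = $88
Subtract from budget:
$200 - $88 = $112

$112


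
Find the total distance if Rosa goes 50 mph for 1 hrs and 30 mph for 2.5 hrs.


Leg 1 distance:
50 x 1 = 50 miles
Leg 2 distance:
30 x 2.5 = 75 miles
Total distance:
50 + 75 = 125 miles

125 miles


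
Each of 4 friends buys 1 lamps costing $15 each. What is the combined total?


Cost per person:
1 x $15 = $15
Group total:
4 x $15 = $60

$60


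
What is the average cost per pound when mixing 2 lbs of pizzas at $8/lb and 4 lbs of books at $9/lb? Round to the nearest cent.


Cost of pizzas:
2 x $8 = $16
Cost of books:
4 x $9 = $36
Total cost: $16 + $36 = $52
Total weight: 6 lbs
Average: $52 / 6 = $8.6666... ≈ $8.67/lb

$8.67/lb


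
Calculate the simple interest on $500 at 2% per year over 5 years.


Use the formula I = P x R x T / 100
P x R x T = 500 x 2 x 5 = 5000
I = 5000 / 100 = $50

$50


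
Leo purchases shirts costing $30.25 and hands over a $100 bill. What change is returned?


Start with the amount paid:
$100
Subtract the price:
$100 - $30.25 = $69.75

$69.75


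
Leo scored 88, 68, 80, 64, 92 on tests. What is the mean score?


Add the scores:
88 + 68 + 80 + 64 + 92 = 392
Divide by the number of tests:
392 / 5 = 78.4

78.4


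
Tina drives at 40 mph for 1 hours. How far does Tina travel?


Use the formula: distance = speed x time
Speed = 40 mph, Time = 1 hours
40 x 1 = 40 miles

40 miles


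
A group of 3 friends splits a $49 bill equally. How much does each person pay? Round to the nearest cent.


Total bill: $49
Number of people: 3
Each pays: $49 / 3 = $16.3333... ≈ $16.33

$16.33


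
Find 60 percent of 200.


Convert percentage to decimal:
60% = 0.6
Multiply:
200 x 0.6 = 120

120


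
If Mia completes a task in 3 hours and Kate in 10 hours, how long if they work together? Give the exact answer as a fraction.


Mia's rate: 1/3 of the job per hour
Kate's rate: 1/10 of the job per hour
Combined rate: 1/3 + 1/10 = 13/30 per hour
Time = 1 / (13/30) = 30/13 hours (≈ 2.31 hours)

30/13 hours


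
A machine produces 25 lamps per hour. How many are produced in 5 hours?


Production rate: 25 lamps per hour
Time: 5 hours
Total: 25 x 5 = 125 lamps

125 lamps


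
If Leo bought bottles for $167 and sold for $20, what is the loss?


Selling price = $20
Cost price = $167
Loss = cost price - selling price:
Loss = $167 - $20 = $147

$147


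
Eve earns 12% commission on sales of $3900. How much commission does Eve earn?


Convert rate to decimal:
12% = 0.12
Multiply by sales:
$3900 x 0.12 = $468

$468


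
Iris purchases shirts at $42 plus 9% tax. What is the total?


Calculate the tax:
9% of $42 = $3.78
Add tax to price:
$42 + $3.78 = $45.78

$45.78


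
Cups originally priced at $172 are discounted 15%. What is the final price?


Calculate the discount amount:
15% of $172 = $25.80
Subtract from original:
$172 - $25.80 = $146.20

$146.20


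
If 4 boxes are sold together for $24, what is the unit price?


Total cost: $24
Number of items: 4
Unit price: $24 / 4 = $6

$6


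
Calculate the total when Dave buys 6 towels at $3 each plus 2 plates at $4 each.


Cost of towels:
6 x $3 = $18
Cost of plates:
2 x $4 = $8
Add both:
$18 + $8 = $26

$26


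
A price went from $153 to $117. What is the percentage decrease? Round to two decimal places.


Find the absolute change:
|117 - 153| = 36
Divide by original and multiply by 100:
36 / 153 x 100 = 23.5294...% ≈ 23.53%

23.53%


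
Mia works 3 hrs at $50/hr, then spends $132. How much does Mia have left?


Calculate earnings:
3 x $50 = $150
Subtract spending:
$150 - $132 = $18

$18


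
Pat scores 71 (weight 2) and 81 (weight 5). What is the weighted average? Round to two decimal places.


Weighted sum:
2 x 71 + 5 x 81 = 547
Total weight:
2 + 5 = 7
Weighted average:
547 / 7 = 78.1428... ≈ 78.14

78.14


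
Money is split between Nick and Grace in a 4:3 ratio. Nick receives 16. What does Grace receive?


Find the multiplier:
16 / 4 = 4
Apply to Grace's share:
3 x 4 = 12

12


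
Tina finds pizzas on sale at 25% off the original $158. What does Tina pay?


Calculate the discount amount:
25% of $158 = $39.50
Subtract from original:
$158 - $39.50 = $118.50

$118.50


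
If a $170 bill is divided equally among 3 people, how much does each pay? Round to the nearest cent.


Total bill: $170
Number of people: 3
Each pays: $170 / 3 = $56.6666... ≈ $56.67

$56.67


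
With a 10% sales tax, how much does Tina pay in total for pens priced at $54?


Calculate the tax:
10% of $54 = $5.40
Add tax to price:
$54 + $5.40 = $59.40

$59.40


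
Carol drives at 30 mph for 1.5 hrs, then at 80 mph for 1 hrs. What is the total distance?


Leg 1 distance:
30 x 1.5 = 45 miles
Leg 2 distance:
80 x 1 = 80 miles
Total distance:
45 + 80 = 125 miles

125 miles


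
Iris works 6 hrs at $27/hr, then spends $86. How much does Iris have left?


Calculate earnings:
6 x $27 = $162
Subtract spending:
$162 - $86 = $76

$76


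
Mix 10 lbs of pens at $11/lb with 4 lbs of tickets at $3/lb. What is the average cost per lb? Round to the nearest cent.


Cost of pens:
10 x $11 = $110
Cost of tickets:
4 x $3 = $12
Total cost: $110 + $12 = $122
Total weight: 14 lbs
Average: $122 / 14 = $8.7142... ≈ $8.71/lb

$8.71/lb


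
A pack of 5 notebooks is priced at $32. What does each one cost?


Total cost: $32
Number of items: 5
Unit price: $32 / 5 = $6.40

$6.40


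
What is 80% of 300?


Convert percentage to decimal:
80% = 0.8
Multiply:
300 x 0.8 = 240

240


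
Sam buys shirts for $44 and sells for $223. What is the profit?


Selling price = $223
Cost price = $44
Profit = selling price - cost price:
Profit = $223 - $44 = $179

$179


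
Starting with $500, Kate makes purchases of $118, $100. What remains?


Add up expenses:
$118 + $100 = $218
Subtract from budget:
$500 - $218 = $282

$282


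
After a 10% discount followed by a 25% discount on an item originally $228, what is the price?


First discount:
10% of $228 = $22.80
Price after first discount:
$228 - $22.80 = $205.20
Second discount:
25% of $205.20 = $51.30
Final price:
$205.20 - $51.30 = $153.90

$153.90


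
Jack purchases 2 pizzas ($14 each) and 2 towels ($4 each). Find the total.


Cost of pizzas:
2 x $14 = $28
Cost of towels:
2 x $4 = $8
Add both:
$28 + $8 = $36

$36


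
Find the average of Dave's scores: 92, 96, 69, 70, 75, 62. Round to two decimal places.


Add the scores:
92 + 96 + 69 + 70 + 75 + 62 = 464
Divide by the number of tests:
464 / 6 = 77.3333... ≈ 77.33

77.33


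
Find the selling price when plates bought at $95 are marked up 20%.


Calculate the markup amount:
20% of $95 = $19
Add to cost:
$95 + $19 = $114

$114


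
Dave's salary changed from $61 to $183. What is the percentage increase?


Find the absolute change:
|183 - 61| = 122
Divide by original and multiply by 100:
122 / 61 x 100 = 200%

200%


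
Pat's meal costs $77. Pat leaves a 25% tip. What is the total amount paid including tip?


Calculate the tip:
25% of $77 = $19.25
Add tip to meal cost:
$77 + $19.25 = $96.25

$96.25


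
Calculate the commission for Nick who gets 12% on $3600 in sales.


Convert rate to decimal:
12% = 0.12
Multiply by sales:
$3600 x 0.12 = $432

$432


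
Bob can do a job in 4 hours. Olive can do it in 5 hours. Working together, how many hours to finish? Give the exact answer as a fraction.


Bob's rate: 1/4 of the job per hour
Olive's rate: 1/5 of the job per hour
Combined rate: 1/4 + 1/5 = 9/20 per hour
Time = 1 / (9/20) = 20/9 hours (≈ 2.22 hours)

20/9 hours


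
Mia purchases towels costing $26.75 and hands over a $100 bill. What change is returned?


Start with the amount paid:
$100
Subtract the price:
$100 - $26.75 = $73.25

$73.25


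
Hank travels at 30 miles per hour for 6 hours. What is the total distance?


Use the formula: distance = speed x time
Speed = 30 mph, Time = 6 hours
30 x 6 = 180 miles

180 miles


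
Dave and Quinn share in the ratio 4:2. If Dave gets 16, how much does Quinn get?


Find the multiplier:
16 / 4 = 4
Apply to Quinn's share:
2 x 4 = 8

8


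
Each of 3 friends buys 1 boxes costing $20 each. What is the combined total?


Cost per person:
1 x $20 = $20
Group total:
3 x $20 = $60

$60


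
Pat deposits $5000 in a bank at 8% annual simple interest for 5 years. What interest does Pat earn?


Use the formula I = P x R x T / 100
P x R x T = 5000 x 8 x 5 = 200000
I = 200000 / 100 = $2000

$2000


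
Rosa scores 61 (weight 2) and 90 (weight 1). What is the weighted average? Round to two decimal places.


Weighted sum:
2 x 61 + 1 x 90 = 212
Total weight:
2 + 1 = 3
Weighted average:
212 / 3 = 70.6666... ≈ 70.67

70.67


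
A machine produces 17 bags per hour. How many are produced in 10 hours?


Production rate: 17 bags per hour
Time: 10 hours
Total: 17 x 10 = 170 bags

170 bags


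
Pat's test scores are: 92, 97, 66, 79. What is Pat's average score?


Add the scores:
92 + 97 + 66 + 79 = 334
Divide by the number of tests:
334 / 4 = 83.5

83.5


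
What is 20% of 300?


Convert percentage to decimal:
20% = 0.2
Multiply:
300 x 0.2 = 60

60


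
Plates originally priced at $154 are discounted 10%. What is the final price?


Calculate the discount amount:
10% of $154 = $15.40
Subtract from original:
$154 - $15.40 = $138.60

$138.60


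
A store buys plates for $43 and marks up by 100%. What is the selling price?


Calculate the markup amount:
100% of $43 = $43
Add to cost:
$43 + $43 = $86

$86


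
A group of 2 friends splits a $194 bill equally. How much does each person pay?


Total bill: $194
Number of people: 2
Each pays: $194 / 2 = $97

$97


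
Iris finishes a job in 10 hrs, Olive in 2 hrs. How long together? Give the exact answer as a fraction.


Iris's rate: 1/10 of the job per hour
Olive's rate: 1/2 of the job per hour
Combined rate: 1/10 + 1/2 = 3/5 per hour
Time = 1 / (3/5) = 5/3 hours (≈ 1.67 hours)

5/3 hours


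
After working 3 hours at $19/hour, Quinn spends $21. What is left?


Calculate earnings:
3 x $19 = $57
Subtract spending:
$57 - $21 = $36

$36


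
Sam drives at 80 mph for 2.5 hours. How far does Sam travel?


Use the formula: distance = speed x time
Speed = 80 mph, Time = 2.5 hours
80 x 2.5 = 200 miles

200 miles


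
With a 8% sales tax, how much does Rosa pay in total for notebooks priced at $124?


Calculate the tax:
8% of $124 = $9.92
Add tax to price:
$124 + $9.92 = $133.92

$133.92


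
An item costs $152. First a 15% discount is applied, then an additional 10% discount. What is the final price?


First discount:
15% of $152 = $22.80
Price after first discount:
$152 - $22.80 = $129.20
Second discount:
10% of $129.20 = $12.92
Final price:
$129.20 - $12.92 = $116.28

$116.28


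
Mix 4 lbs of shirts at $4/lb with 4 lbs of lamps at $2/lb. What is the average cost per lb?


Cost of shirts:
4 x $4 = $16
Cost of lamps:
4 x $2 = $8
Total cost: $16 + $8 = $24
Total weight: 8 lbs
Average: $24 / 8 = $3/lb

$3/lb


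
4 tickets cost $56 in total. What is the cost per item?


Total cost: $56
Number of items: 4
Unit price: $56 / 4 = $14

$14


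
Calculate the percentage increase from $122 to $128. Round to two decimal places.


Find the absolute change:
|128 - 122| = 6
Divide by original and multiply by 100:
6 / 122 x 100 = 4.9180...% ≈ 4.92%

4.92%


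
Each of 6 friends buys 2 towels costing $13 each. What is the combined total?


Cost per person:
2 x $13 = $26
Group total:
6 x $26 = $156

$156


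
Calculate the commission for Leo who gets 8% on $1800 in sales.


Convert rate to decimal:
8% = 0.08
Multiply by sales:
$1800 x 0.08 = $144

$144


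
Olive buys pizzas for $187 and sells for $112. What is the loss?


Selling price = $112
Cost price = $187
Loss = cost price - selling price:
Loss = $187 - $112 = $75

$75


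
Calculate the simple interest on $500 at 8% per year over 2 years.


Use the formula I = P x R x T / 100
P x R x T = 500 x 8 x 2 = 8000
I = 8000 / 100 = $80

$80


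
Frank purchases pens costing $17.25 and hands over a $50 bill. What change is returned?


Start with the amount paid:
$50
Subtract the price:
$50 - $17.25 = $32.75

$32.75


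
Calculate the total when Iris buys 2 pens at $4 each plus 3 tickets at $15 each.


Cost of pens:
2 x $4 = $8
Cost of tickets:
3 x $15 = $45
Add both:
$8 + $45 = $53

$53


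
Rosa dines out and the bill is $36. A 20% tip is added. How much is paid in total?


Calculate the tip:
20% of $36 = $7.20
Add tip to meal cost:
$36 + $7.20 = $43.20

$43.20


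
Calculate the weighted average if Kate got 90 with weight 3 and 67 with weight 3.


Weighted sum:
3 x 90 + 3 x 67 = 471
Total weight:
3 + 3 = 6
Weighted average:
471 / 6 = 78.5

78.5


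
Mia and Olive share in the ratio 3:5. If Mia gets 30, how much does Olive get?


Find the multiplier:
30 / 3 = 10
Apply to Olive's share:
5 x 10 = 50

50


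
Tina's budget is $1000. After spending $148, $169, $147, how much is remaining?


Add up expenses:
$148 + $169 + $147 = $464
Subtract from budget:
$1000 - $464 = $536

$536


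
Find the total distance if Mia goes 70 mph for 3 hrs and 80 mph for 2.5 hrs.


Leg 1 distance:
70 x 3 = 210 miles
Leg 2 distance:
80 x 2.5 = 200 miles
Total distance:
210 + 200 = 410 miles

410 miles


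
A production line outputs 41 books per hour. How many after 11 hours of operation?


Production rate: 41 books per hour
Time: 11 hours
Total: 41 x 11 = 451 books

451 books


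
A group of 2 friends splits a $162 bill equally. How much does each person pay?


Total bill: $162
Number of people: 2
Each pays: $162 / 2 = $81

$81


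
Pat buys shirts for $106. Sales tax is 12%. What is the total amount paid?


Calculate the tax:
12% of $106 = $12.72
Add tax to price:
$106 + $12.72 = $118.72

$118.72


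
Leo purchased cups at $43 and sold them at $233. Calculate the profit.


Selling price = $233
Cost price = $43
Profit = selling price - cost price:
Profit = $233 - $43 = $190

$190


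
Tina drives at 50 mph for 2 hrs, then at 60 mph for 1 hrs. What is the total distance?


Leg 1 distance:
50 x 2 = 100 miles
Leg 2 distance:
60 x 1 = 60 miles
Total distance:
100 + 60 = 160 miles

160 miles


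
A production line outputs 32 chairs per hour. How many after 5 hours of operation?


Production rate: 32 chairs per hour
Time: 5 hours
Total: 32 x 5 = 160 chairs

160 chairs


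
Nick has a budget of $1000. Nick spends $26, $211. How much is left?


Add up expenses:
$26 + $211 = $237
Subtract from budget:
$1000 - $237 = $763

$763


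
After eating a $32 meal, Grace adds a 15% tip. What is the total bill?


Calculate the tip:
15% of $32 = $4.80
Add tip to meal cost:
$32 + $4.80 = $36.80

$36.80


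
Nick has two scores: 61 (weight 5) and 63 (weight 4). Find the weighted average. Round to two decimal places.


Weighted sum:
5 x 61 + 4 x 63 = 557
Total weight:
5 + 4 = 9
Weighted average:
557 / 9 = 61.8888... ≈ 61.89

61.89


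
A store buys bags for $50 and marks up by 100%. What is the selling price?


Calculate the markup amount:
100% of $50 = $50
Add to cost:
$50 + $50 = $100

$100


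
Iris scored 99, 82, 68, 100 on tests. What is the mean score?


Add the scores:
99 + 82 + 68 + 100 = 349
Divide by the number of tests:
349 / 4 = 87.25

87.25


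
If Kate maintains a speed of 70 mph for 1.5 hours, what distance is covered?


Use the formula: distance = speed x time
Speed = 70 mph, Time = 1.5 hours
70 x 1.5 = 105 miles

105 miles


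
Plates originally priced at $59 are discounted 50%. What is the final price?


Calculate the discount amount:
50% of $59 = $29.50
Subtract from original:
$59 - $29.50 = $29.50

$29.50


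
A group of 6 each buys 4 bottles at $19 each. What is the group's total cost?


Cost per person:
4 x $19 = $76
Group total:
6 x $76 = $456

$456


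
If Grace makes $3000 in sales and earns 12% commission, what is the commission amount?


Convert rate to decimal:
12% = 0.12
Multiply by sales:
$3000 x 0.12 = $360

$360


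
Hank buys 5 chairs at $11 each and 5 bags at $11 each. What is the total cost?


Cost of chairs:
5 x $11 = $55
Cost of bags:
5 x $11 = $55
Add both:
$55 + $55 = $110

$110


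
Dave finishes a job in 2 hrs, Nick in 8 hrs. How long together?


Dave's rate: 1/2 of the job per hour
Nick's rate: 1/8 of the job per hour
Combined rate: 1/2 + 1/8 = 5/8 per hour
Time = 1 / (5/8) = 8/5 = 1.6 hours

1.6 hours


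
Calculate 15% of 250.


Convert percentage to decimal:
15% = 0.15
Multiply:
250 x 0.15 = 37.5

37.5


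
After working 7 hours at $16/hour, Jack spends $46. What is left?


Calculate earnings:
7 x $16 = $112
Subtract spending:
$112 - $46 = $66

$66


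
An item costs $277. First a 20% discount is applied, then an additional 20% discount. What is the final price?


First discount:
20% of $277 = $55.40
Price after first discount:
$277 - $55.40 = $221.60
Second discount:
20% of $221.60 = $44.32
Final price:
$221.60 - $44.32 = $177.28

$177.28


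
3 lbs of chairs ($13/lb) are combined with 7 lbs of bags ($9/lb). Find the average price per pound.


Cost of chairs:
3 x $13 = $39
Cost of bags:
7 x $9 = $63
Total cost: $39 + $63 = $102
Total weight: 10 lbs
Average: $102 / 10 = $10.20/lb

$10.20/lb


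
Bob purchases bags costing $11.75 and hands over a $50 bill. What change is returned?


Start with the amount paid:
$50
Subtract the price:
$50 - $11.75 = $38.25

$38.25


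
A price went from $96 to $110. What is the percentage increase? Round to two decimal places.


Find the absolute change:
|110 - 96| = 14
Divide by original and multiply by 100:
14 / 96 x 100 = 14.5833...% ≈ 14.58%

14.58%


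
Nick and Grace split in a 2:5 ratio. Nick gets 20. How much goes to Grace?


Find the multiplier:
20 / 2 = 10
Apply to Grace's share:
5 x 10 = 50

50


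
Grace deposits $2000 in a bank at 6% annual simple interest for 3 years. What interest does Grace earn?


Use the formula I = P x R x T / 100
P x R x T = 2000 x 6 x 3 = 36000
I = 36000 / 100 = $360

$360


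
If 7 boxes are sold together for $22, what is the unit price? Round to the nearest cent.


Total cost: $22
Number of items: 7
Unit price: $22 / 7 = $3.1428... ≈ $3.14

$3.14


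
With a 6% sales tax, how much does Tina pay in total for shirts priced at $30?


Calculate the tax:
6% of $30 = $1.80
Add tax to price:
$30 + $1.80 = $31.80

$31.80
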